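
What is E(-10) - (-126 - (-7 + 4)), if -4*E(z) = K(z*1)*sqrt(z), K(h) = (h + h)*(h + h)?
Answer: 123 - 100*I*sqrt(10) ≈ 123.0 - 316.23*I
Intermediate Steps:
K(h) = 4*h**2 (K(h) = (2*h)*(2*h) = 4*h**2)
E(z) = -z**(5/2) (E(z) = -4*(z*1)**2*sqrt(z)/4 = -4*z**2*sqrt(z)/4 = -z**(5/2))
E(-10) - (-126 - (-7 + 4)) = -(-10)**(5/2) - (-126 - (-7 + 4)) = -100*I*sqrt(10) - (-126 - 1*(-3)) = -100*I*sqrt(10) - (-126 + 3) = -100*I*sqrt(10) - 1*(-123) = -100*I*sqrt(10) + 123 = 123 - 100*I*sqrt(10)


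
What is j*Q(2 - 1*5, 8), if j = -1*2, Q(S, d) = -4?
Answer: 8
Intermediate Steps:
j = -2
j*Q(2 - 1*5, 8) = -2*(-4) = 8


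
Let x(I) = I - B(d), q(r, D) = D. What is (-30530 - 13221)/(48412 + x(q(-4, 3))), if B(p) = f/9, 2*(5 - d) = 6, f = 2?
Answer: -393759/435733 ≈ -0.90367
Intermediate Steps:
d = 2 (d = 5 - ½*6 = 5 - 3 = 2)
B(p) = 2/9
x(I) = -2/9 + I (x(I) = I - 1*2/9 = I - 2/9 = -2/9 + I)
(-30530 - 13221)/(48412 + x(q(-4, 3))) = (-30530 - 13221)/(48412 + (-2/9 + 3)) = -43751/(48412 + 25/9) = -43751/435733/9 = -43751*9/435733 = -393759/435733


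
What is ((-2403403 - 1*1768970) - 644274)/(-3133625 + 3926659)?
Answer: -39807/6554 ≈ -6.0737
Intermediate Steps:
((-2403403 - 1*1768970) - 644274)/(-3133625 + 3926659) = ((-2403403 - 1768970) - 644274)/793034 = (-4172373 - 644274)*(1/793034) = -4816647*1/793034 = -39807/6554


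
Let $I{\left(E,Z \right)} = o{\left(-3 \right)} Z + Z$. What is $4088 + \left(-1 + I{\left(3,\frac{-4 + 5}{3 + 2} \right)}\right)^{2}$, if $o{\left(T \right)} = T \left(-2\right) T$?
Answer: $\frac{102684}{25} \approx 4107.4$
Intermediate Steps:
$o{\left(T \right)} = - 2 T^{2}$ ($o{\left(T \right)} = - 2 T T = - 2 T^{2}$)
$I{\left(E,Z \right)} = - 17 Z$ ($I{\left(E,Z \right)} = - 2 \left(-3\right)^{2} Z + Z = \left(-2\right) 9 Z + Z = - 18 Z + Z = - 17 Z$)
$4088 + \left(-1 + I{\left(3,\frac{-4 + 5}{3 + 2} \right)}\right)^{2} = 4088 + \left(-1 - 17 \frac{-4 + 5}{3 + 2}\right)^{2} = 4088 + \left(-1 - 17 \cdot 1 \cdot \frac{1}{5}\right)^{2} = 4088 + \left(-1 - \frac{17}{5}\right)^{2} = 4088 + \left(- \frac{22}{5}\right)^{2} = 4088 + \frac{484}{25} = \frac{102684}{25}$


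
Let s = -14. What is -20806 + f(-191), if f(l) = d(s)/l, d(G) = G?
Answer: -3973932/191 ≈ -20806.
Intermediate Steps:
f(l) = -14/l
-20806 + f(-191) = -20806 - 14/(-191) = -20806 - 14*(-1/191) = -20806 + 14/191 = -3973932/191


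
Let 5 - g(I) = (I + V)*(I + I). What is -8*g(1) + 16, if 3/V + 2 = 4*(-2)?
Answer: -64/5 ≈ -12.800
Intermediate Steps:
V = -3/10 (V = 3/(-2 + 4*(-2)) = 3/(-2 - 8) = 3/(-10) = 3*(-⅒) = -3/10 ≈ -0.30000)
g(I) = 5 - 2*I*(-3/10 + I) (g(I) = 5 - (I - 3/10)*(I + I) = 5 - (-3/10 + I)*2*I = 5 - 2*I*(-3/10 + I))
-8*g(1) + 16 = -8*(5 - 2*1² + (⅗)*1) + 16 = -8*(5 - 2*1 + ⅗) + 16 = -8*(5 - 2 + ⅗) + 16 = -8*18/5 + 16 = -144/5 + 16 = -64/5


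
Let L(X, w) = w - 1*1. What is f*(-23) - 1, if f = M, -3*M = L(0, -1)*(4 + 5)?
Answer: -139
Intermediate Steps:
L(X, w) = -1 + w (L(X, w) = w - 1 = -1 + w)
M = 6 (M = -(-1 - 1)*(4 + 5)/3 = -(-2)*9/3 = -⅓*(-18) = 6)
f = 6
f*(-23) - 1 = 6*(-23) - 1 = -138 - 1 = -139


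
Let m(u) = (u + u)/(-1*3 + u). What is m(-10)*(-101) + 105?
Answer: -655/13 ≈ -50.385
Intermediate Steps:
m(u) = 2*u/(-3 + u) (m(u) = (2*u)/(-3 + u) = 2*u/(-3 + u))
m(-10)*(-101) + 105 = (2*(-10)/(-3 - 10))*(-101) + 105 = (2*(-10)/(-13))*(-101) + 105 = (2*(-10)*(-1/13))*(-101) + 105 = (20/13)*(-101) + 105 = -2020/13 + 105 = -655/13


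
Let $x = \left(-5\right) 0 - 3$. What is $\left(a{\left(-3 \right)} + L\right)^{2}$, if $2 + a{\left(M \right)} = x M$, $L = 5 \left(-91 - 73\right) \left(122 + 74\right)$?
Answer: $25828668369$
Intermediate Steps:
$x = -3$ ($x = 0 - 3 = -3$)
$L = -160720$ ($L = 5 \left(\left(-164\right) 196\right) = 5 \left(-32144\right) = -160720$)
$a{\left(M \right)} = -2 - 3 M$
$\left(a{\left(-3 \right)} + L\right)^{2} = \left(\left(-2 - -9\right) - 160720\right)^{2} = \left(\left(-2 + 9\right) - 160720\right)^{2} = \left(7 - 160720\right)^{2} = \left(-160713\right)^{2} = 25828668369$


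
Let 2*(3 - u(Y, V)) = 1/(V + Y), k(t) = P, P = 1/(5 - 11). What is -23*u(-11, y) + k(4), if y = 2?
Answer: -634/9 ≈ -70.444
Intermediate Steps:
P = -1/6 (P = 1/(-6) = -1/6 ≈ -0.16667)
k(t) = -1/6
u(Y, V) = 3 - 1/(2*(V + Y))
-23*u(-11, y) + k(4) = -23*(-1/2 + 3*2 + 3*(-11))/(2 - 11) - 1/6 = -23*(-1/2 + 6 - 33)/(-9) - 1/6 = -(-23)*(-55)/(9*2) - 1/6 = -23*55/18 - 1/6 = -1265/18 - 1/6 = -634/9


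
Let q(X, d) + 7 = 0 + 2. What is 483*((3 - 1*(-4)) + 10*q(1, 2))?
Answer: -20769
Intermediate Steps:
q(X, d) = -5 (q(X, d) = -7 + (0 + 2) = -7 + 2 = -5)
483*((3 - 1*(-4)) + 10*q(1, 2)) = 483*((3 - 1*(-4)) + 10*(-5)) = 483*((3 + 4) - 50) = 483*(7 - 50) = 483*(-43) = -20769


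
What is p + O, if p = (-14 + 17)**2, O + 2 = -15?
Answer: -8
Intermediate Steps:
O = -17 (O = -2 - 15 = -17)
p = 9 (p = 3**2 = 9)
p + O = 9 - 17 = -8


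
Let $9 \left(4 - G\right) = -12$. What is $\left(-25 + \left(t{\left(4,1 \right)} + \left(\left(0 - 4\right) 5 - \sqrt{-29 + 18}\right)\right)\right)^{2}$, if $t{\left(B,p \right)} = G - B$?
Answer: $\frac{17062}{9} + \frac{262 i \sqrt{11}}{3} \approx 1895.8 + 289.65 i$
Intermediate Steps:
$G = \frac{16}{3}$ ($G = 4 - - \frac{4}{3} = 4 + \frac{4}{3} = \frac{16}{3} \approx 5.3333$)
$t{\left(B,p \right)} = \frac{16}{3} - B$
$\left(-25 + \left(t{\left(4,1 \right)} + \left(\left(0 - 4\right) 5 - \sqrt{-29 + 18}\right)\right)\right)^{2} = \left(-25 + \left(\left(\frac{16}{3} - 4\right) + \left(\left(0 - 4\right) 5 - \sqrt{-29 + 18}\right)\right)\right)^{2} = \left(-25 + \left(\left(\frac{16}{3} - 4\right) - \left(20 + \sqrt{-11}\right)\right)\right)^{2} = \left(-25 - \left(\frac{56}{3} + i \sqrt{11}\right)\right)^{2} = \left(- \frac{131}{3} - i \sqrt{11}\right)^{2}$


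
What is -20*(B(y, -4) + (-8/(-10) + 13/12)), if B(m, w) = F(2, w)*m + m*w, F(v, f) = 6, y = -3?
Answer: 247/3 ≈ 82.333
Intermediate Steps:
B(m, w) = 6*m + m*w
-20*(B(y, -4) + (-8/(-10) + 13/12)) = -20*(-3*(6 - 4) + (-8/(-10) + 13/12)) = -20*(-3*2 + (-8*(-1/10) + 13*(1/12))) = -20*(-6 + (4/5 + 13/12)) = -20*(-6 + 113/60) = -20*(-247/60) = 247/3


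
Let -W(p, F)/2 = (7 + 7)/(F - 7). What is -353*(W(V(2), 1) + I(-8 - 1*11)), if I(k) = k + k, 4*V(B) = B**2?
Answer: 35300/3 ≈ 11767.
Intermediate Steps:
V(B) = B**2/4
W(p, F) = -28/(-7 + F) (W(p, F) = -2*(7 + 7)/(F - 7) = -28/(-7 + F))
I(k) = 2*k
-353*(W(V(2), 1) + I(-8 - 1*11)) = -353*(-28/(-7 + 1) + 2*(-8 - 1*11)) = -353*(-28/(-6) + 2*(-8 - 11)) = -353*(-28*(-1/6) + 2*(-19)) = -353*(14/3 - 38) = -353*(-100/3) = 35300/3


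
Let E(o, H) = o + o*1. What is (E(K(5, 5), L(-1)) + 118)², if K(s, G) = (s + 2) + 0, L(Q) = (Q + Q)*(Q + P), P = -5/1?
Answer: 17424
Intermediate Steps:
P = -5 (P = -5*1 = -5)
L(Q) = 2*Q*(-5 + Q) (L(Q) = (Q + Q)*(Q - 5) = (2*Q)*(-5 + Q) = 2*Q*(-5 + Q))
K(s, G) = 2 + s (K(s, G) = (2 + s) + 0 = 2 + s)
E(o, H) = 2*o (E(o, H) = o + o = 2*o)
(E(K(5, 5), L(-1)) + 118)² = (2*(2 + 5) + 118)² = (2*7 + 118)² = (14 + 118)² = 132² = 17424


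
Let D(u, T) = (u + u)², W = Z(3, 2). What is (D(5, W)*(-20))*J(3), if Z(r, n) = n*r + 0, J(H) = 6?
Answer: -12000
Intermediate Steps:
Z(r, n) = n*r
W = 6 (W = 2*3 = 6)
D(u, T) = 4*u² (D(u, T) = (2*u)² = 4*u²)
(D(5, W)*(-20))*J(3) = ((4*5²)*(-20))*6 = ((4*25)*(-20))*6 = (100*(-20))*6 = -2000*6 = -12000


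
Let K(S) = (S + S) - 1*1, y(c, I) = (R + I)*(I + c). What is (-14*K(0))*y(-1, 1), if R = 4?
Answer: 0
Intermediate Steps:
y(c, I) = (4 + I)*(I + c)
K(S) = -1 + 2*S (K(S) = 2*S - 1 = -1 + 2*S)
(-14*K(0))*y(-1, 1) = (-14*(-1 + 2*0))*(1**2 + 4*1 + 4*(-1) + 1*(-1)) = (-14*(-1 + 0))*(1 + 4 - 4 - 1) = -14*(-1)*0 = 14*0 = 0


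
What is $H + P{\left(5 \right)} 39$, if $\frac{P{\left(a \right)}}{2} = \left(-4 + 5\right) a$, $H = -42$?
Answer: $348$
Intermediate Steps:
$P{\left(a \right)} = 2 a$ ($P{\left(a \right)} = 2 \left(-4 + 5\right) a = 2 \cdot 1 a = 2 a$)
$H + P{\left(5 \right)} 39 = -42 + 2 \cdot 5 \cdot 39 = -42 + 10 \cdot 39 = -42 + 390 = 348$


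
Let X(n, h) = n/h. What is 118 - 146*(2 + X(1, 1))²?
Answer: -1196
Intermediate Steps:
118 - 146*(2 + X(1, 1))² = 118 - 146*(2 + 1/1)² = 118 - 146*(2 + 1*1)² = 118 - 146*(2 + 1)² = 118 - 146*3² = 118 - 146*9 = 118 - 1314 = -1196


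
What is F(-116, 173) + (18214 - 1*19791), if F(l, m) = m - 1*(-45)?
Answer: -1359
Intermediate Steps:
F(l, m) = 45 + m (F(l, m) = m + 45 = 45 + m)
F(-116, 173) + (18214 - 1*19791) = (45 + 173) + (18214 - 1*19791) = 218 + (18214 - 19791) = 218 - 1577 = -1359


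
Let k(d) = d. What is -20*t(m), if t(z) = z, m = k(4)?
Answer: -80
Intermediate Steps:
m = 4
-20*t(m) = -20*4 = -80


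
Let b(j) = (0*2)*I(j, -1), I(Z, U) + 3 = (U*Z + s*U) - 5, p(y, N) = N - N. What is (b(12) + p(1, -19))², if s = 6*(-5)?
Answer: 0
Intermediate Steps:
s = -30
p(y, N) = 0
I(Z, U) = -8 - 30*U + U*Z (I(Z, U) = -3 + ((U*Z - 30*U) - 5) = -3 + ((-30*U + U*Z) - 5) = -3 + (-5 - 30*U + U*Z) = -8 - 30*U + U*Z)
b(j) = 0 (b(j) = (0*2)*(-8 - 30*(-1) - j) = 0*(-8 + 30 - j) = 0*(22 - j) = 0)
(b(12) + p(1, -19))² = (0 + 0)² = 0² = 0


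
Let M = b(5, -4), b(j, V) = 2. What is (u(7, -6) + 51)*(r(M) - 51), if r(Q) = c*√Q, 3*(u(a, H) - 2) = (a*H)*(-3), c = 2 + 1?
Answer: -4845 + 285*√2 ≈ -4442.0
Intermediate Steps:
M = 2
c = 3
u(a, H) = 2 - H*a (u(a, H) = 2 + ((a*H)*(-3))/3 = 2 + ((H*a)*(-3))/3 = 2 + (-3*H*a)/3 = 2 - H*a)
r(Q) = 3*√Q
(u(7, -6) + 51)*(r(M) - 51) = ((2 - 1*(-6)*7) + 51)*(3*√2 - 51) = ((2 + 42) + 51)*(-51 + 3*√2) = (44 + 51)*(-51 + 3*√2) = 95*(-51 + 3*√2) = -4845 + 285*√2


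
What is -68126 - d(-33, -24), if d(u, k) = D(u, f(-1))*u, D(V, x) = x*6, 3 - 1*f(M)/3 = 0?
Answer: -66344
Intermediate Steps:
f(M) = 9 (f(M) = 9 - 3*0 = 9 + 0 = 9)
D(V, x) = 6*x
d(u, k) = 54*u (d(u, k) = (6*9)*u = 54*u)
-68126 - d(-33, -24) = -68126 - 54*(-33) = -68126 - 1*(-1782) = -68126 + 1782 = -66344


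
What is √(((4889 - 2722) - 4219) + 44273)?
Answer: √42221 ≈ 205.48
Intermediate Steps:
√(((4889 - 2722) - 4219) + 44273) = √((2167 - 4219) + 44273) = √(-2052 + 44273) = √42221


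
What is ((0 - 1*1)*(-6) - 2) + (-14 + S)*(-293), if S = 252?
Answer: -69730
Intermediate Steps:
((0 - 1*1)*(-6) - 2) + (-14 + S)*(-293) = ((0 - 1*1)*(-6) - 2) + (-14 + 252)*(-293) = ((0 - 1)*(-6) - 2) + 238*(-293) = (-1*(-6) - 2) - 69734 = (6 - 2) - 69734 = 4 - 69734 = -69730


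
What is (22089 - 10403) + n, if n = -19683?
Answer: -7997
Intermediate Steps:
(22089 - 10403) + n = (22089 - 10403) - 19683 = 11686 - 19683 = -7997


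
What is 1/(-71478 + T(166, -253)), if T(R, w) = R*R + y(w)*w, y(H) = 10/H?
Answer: -1/43912 ≈ -2.2773e-5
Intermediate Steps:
T(R, w) = 10 + R² (T(R, w) = R*R + (10/w)*w = R² + 10 = 10 + R²)
1/(-71478 + T(166, -253)) = 1/(-71478 + (10 + 166²)) = 1/(-71478 + (10 + 27556)) = 1/(-71478 + 27566) = 1/(-43912) = -1/43912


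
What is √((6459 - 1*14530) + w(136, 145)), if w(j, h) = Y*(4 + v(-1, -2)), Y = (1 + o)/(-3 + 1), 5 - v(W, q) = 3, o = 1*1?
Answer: I*√8077 ≈ 89.872*I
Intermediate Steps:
o = 1
v(W, q) = 2 (v(W, q) = 5 - 1*3 = 5 - 3 = 2)
Y = -1 (Y = (1 + 1)/(-3 + 1) = 2/(-2) = 2*(-½) = -1)
w(j, h) = -6 (w(j, h) = -(4 + 2) = -1*6 = -6)
√((6459 - 1*14530) + w(136, 145)) = √((6459 - 1*14530) - 6) = √((6459 - 14530) - 6) = √(-8071 - 6) = √(-8077) = I*√8077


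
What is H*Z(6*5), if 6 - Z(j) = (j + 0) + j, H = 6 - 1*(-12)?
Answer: -972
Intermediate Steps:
H = 18 (H = 6 + 12 = 18)
Z(j) = 6 - 2*j (Z(j) = 6 - ((j + 0) + j) = 6 - (j + j) = 6 - 2*j)
H*Z(6*5) = 18*(6 - 12*5) = 18*(6 - 2*30) = 18*(6 - 60) = 18*(-54) = -972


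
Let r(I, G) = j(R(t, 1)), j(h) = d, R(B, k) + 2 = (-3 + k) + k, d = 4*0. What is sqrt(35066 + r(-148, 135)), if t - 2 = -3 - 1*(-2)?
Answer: sqrt(35066) ≈ 187.26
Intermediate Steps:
t = 1 (t = 2 + (-3 - 1*(-2)) = 2 + (-3 + 2) = 2 - 1 = 1)
d = 0
R(B, k) = -5 + 2*k (R(B, k) = -2 + ((-3 + k) + k) = -2 + (-3 + 2*k) = -5 + 2*k)
j(h) = 0
r(I, G) = 0
sqrt(35066 + r(-148, 135)) = sqrt(35066 + 0) = sqrt(35066)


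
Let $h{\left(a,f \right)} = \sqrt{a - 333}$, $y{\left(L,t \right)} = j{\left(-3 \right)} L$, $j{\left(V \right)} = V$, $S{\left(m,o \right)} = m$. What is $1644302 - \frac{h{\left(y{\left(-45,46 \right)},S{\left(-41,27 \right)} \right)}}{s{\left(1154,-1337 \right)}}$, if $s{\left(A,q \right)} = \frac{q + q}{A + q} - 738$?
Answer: $1644302 + \frac{549 i \sqrt{22}}{132380} \approx 1.6443 \cdot 10^{6} + 0.019452 i$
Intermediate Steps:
$s{\left(A,q \right)} = -738 + \frac{2 q}{A + q}$ ($s{\left(A,q \right)} = \frac{2 q}{A + q} - 738 = -738 + \frac{2 q}{A + q}$)
$y{\left(L,t \right)} = - 3 L$
$h{\left(a,f \right)} = \sqrt{-333 + a}$
$1644302 - \frac{h{\left(y{\left(-45,46 \right)},S{\left(-41,27 \right)} \right)}}{s{\left(1154,-1337 \right)}} = 1644302 - \frac{\sqrt{-333 - -135}}{2 \frac{1}{1154 - 1337} \left(\left(-369\right) 1154 - -492016\right)} = 1644302 - \frac{\sqrt{-333 + 135}}{2 \frac{1}{-183} \left(-425826 + 492016\right)} = 1644302 - \frac{\sqrt{-198}}{2 \left(- \frac{1}{183}\right) 66190} = 1644302 - \frac{3 i \sqrt{22}}{- \frac{132380}{183}} = 1644302 - 3 i \sqrt{22} \left(- \frac{183}{132380}\right) = 1644302 - - \frac{549 i \sqrt{22}}{132380} = 1644302 + \frac{549 i \sqrt{22}}{132380}$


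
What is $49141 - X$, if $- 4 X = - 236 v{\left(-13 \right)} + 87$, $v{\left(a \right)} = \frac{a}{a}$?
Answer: $\frac{196415}{4} \approx 49104.0$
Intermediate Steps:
$v{\left(a \right)} = 1$
$X = \frac{149}{4}$ ($X = - \frac{\left(-236\right) 1 + 87}{4} = - \frac{-236 + 87}{4} = \left(- \frac{1}{4}\right) \left(-149\right) = \frac{149}{4} \approx 37.25$)
$49141 - X = 49141 - \frac{149}{4} = \frac{196415}{4}$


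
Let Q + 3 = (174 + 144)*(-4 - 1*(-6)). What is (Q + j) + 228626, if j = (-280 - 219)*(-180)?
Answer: 319079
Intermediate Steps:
Q = 633 (Q = -3 + (174 + 144)*(-4 - 1*(-6)) = -3 + 318*(-4 + 6) = -3 + 318*2 = -3 + 636 = 633)
j = 89820 (j = -499*(-180) = 89820)
(Q + j) + 228626 = (633 + 89820) + 228626 = 90453 + 228626 = 319079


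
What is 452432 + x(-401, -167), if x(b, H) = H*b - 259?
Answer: 519140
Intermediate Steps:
x(b, H) = -259 + H*b
452432 + x(-401, -167) = 452432 + (-259 - 167*(-401)) = 452432 + (-259 + 66967) = 452432 + 66708 = 519140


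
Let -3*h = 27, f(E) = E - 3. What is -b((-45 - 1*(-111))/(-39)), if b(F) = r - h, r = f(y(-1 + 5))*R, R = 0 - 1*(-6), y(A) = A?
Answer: -15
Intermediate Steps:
f(E) = -3 + E
h = -9 (h = -⅓*27 = -9)
R = 6 (R = 0 + 6 = 6)
r = 6 (r = (-3 + (-1 + 5))*6 = (-3 + 4)*6 = 1*6 = 6)
b(F) = 15 (b(F) = 6 - 1*(-9) = 6 + 9 = 15)
-b((-45 - 1*(-111))/(-39)) = -1*15 = -15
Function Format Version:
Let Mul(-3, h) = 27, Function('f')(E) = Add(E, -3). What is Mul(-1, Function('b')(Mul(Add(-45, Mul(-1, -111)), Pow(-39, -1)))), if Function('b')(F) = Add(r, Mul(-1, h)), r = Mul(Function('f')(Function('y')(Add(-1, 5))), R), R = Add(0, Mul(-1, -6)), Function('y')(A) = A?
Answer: -15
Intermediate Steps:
Function('f')(E) = Add(-3, E)
h = -9 (h = Mul(Rational(-1, 3), 27) = -9)
R = 6 (R = Add(0, 6) = 6)
r = 6 (r = Mul(Add(-3, Add(-1, 5)), 6) = Mul(Add(-3, 4), 6) = Mul(1, 6) = 6)
Function('b')(F) = 15 (Function('b')(F) = Add(6, Mul(-1, -9)) = Add(6, 9) = 15)
Mul(-1, Function('b')(Mul(Add(-45, Mul(-1, -111)), Pow(-39, -1)))) = Mul(-1, 15) = -15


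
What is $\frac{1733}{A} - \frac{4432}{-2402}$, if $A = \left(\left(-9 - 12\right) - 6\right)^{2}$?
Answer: $\frac{3696797}{875529} \approx 4.2224$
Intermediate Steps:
$A = 729$ ($A = \left(\left(-9 - 12\right) - 6\right)^{2} = \left(-21 - 6\right)^{2} = \left(-27\right)^{2} = 729$)
$\frac{1733}{A} - \frac{4432}{-2402} = \frac{1733}{729} - \frac{4432}{-2402} = 1733 \cdot \frac{1}{729} - - \frac{2216}{1201} = \frac{1733}{729} + \frac{2216}{1201} = \frac{3696797}{875529}$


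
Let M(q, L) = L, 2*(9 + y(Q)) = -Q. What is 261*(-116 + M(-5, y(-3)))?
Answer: -64467/2 ≈ -32234.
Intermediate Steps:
y(Q) = -9 - Q/2 (y(Q) = -9 + (-Q)/2 = -9 - Q/2)
261*(-116 + M(-5, y(-3))) = 261*(-116 + (-9 - 1/2*(-3))) = 261*(-116 + (-9 + 3/2)) = 261*(-116 - 15/2) = 261*(-247/2) = -64467/2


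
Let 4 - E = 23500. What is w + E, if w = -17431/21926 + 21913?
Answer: -34726289/21926 ≈ -1583.8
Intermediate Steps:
E = -23496 (E = 4 - 1*23500 = 4 - 23500 = -23496)
w = 480447007/21926 (w = -17431*1/21926 + 21913 = -17431/21926 + 21913 = 480447007/21926 ≈ 21912.)
w + E = 480447007/21926 - 23496 = -34726289/21926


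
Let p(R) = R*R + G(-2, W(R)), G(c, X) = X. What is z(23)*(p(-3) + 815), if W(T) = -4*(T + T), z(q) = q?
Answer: 19504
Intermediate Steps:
W(T) = -8*T
p(R) = R**2 - 8*R (p(R) = R*R - 8*R = R**2 - 8*R)
z(23)*(p(-3) + 815) = 23*(-3*(-8 - 3) + 815) = 23*(-3*(-11) + 815) = 23*(33 + 815) = 23*848 = 19504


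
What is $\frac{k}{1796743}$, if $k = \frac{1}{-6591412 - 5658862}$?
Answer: $- \frac{1}{22010594057582} \approx -4.5433 \cdot 10^{-14}$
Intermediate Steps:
$k = - \frac{1}{12250274}$ ($k = \frac{1}{-6591412 - 5658862} = \frac{1}{-12250274} = - \frac{1}{12250274} \approx -8.1631 \cdot 10^{-8}$)
$\frac{k}{1796743} = - \frac{1}{12250274 \cdot 1796743} = \left(- \frac{1}{12250274}\right) \frac{1}{1796743} = - \frac{1}{22010594057582}$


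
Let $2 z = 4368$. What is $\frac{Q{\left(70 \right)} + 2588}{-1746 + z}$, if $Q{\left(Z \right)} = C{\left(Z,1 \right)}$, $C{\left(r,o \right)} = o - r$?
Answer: $\frac{2519}{438} \approx 5.7511$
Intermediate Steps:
$z = 2184$ ($z = \frac{1}{2} \cdot 4368 = 2184$)
$Q{\left(Z \right)} = 1 - Z$
$\frac{Q{\left(70 \right)} + 2588}{-1746 + z} = \frac{\left(1 - 70\right) + 2588}{-1746 + 2184} = \frac{\left(1 - 70\right) + 2588}{438} = \left(-69 + 2588\right) \frac{1}{438} = 2519 \cdot \frac{1}{438} = \frac{2519}{438}$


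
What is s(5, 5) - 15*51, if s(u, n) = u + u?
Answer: -755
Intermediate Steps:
s(u, n) = 2*u
s(5, 5) - 15*51 = 2*5 - 15*51 = 10 - 765 = -755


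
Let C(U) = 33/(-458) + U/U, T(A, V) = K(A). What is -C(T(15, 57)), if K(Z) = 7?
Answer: -425/458 ≈ -0.92795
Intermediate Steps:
T(A, V) = 7
C(U) = 425/458 (C(U) = 33*(-1/458) + 1 = -33/458 + 1 = 425/458)
-C(T(15, 57)) = -1*425/458 = -425/458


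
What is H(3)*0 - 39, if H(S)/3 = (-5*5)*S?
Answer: -39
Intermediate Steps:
H(S) = -75*S (H(S) = 3*((-5*5)*S) = 3*(-25*S) = -75*S)
H(3)*0 - 39 = -75*3*0 - 39 = -225*0 - 39 = 0 - 39 = -39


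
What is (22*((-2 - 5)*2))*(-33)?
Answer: 10164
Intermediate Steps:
(22*((-2 - 5)*2))*(-33) = (22*(-7*2))*(-33) = (22*(-14))*(-33) = -308*(-33) = 10164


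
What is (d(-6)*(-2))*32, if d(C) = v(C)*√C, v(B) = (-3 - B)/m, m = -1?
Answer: 192*I*√6 ≈ 470.3*I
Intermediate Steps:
v(B) = 3 + B (v(B) = (-3 - B)/(-1) = (-3 - B)*(-1) = 3 + B)
d(C) = √C*(3 + C) (d(C) = (3 + C)*√C = √C*(3 + C))
(d(-6)*(-2))*32 = ((√(-6)*(3 - 6))*(-2))*32 = (((I*√6)*(-3))*(-2))*32 = (-3*I*√6*(-2))*32 = (6*I*√6)*32 = 192*I*√6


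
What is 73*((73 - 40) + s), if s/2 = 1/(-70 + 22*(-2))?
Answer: 137240/57 ≈ 2407.7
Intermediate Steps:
s = -1/57 (s = 2/(-70 + 22*(-2)) = 2/(-70 - 44) = 2/(-114) = 2*(-1/114) = -1/57 ≈ -0.017544)
73*((73 - 40) + s) = 73*((73 - 40) - 1/57) = 73*(33 - 1/57) = 73*(1880/57) = 137240/57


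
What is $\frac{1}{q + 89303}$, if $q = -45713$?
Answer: $\frac{1}{43590} \approx 2.2941 \cdot 10^{-5}$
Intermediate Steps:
$\frac{1}{q + 89303} = \frac{1}{-45713 + 89303} = \frac{1}{43590}$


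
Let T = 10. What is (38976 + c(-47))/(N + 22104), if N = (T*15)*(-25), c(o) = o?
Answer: 38929/18354 ≈ 2.1210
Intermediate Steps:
N = -3750 (N = (10*15)*(-25) = 150*(-25) = -3750)
(38976 + c(-47))/(N + 22104) = (38976 - 47)/(-3750 + 22104) = 38929/18354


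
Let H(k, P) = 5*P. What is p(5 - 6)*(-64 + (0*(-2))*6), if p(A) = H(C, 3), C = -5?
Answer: -960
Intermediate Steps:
p(A) = 15 (p(A) = 5*3 = 15)
p(5 - 6)*(-64 + (0*(-2))*6) = 15*(-64 + (0*(-2))*6) = 15*(-64 + 0*6) = 15*(-64 + 0) = 15*(-64) = -960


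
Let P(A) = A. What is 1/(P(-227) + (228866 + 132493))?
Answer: 1/361132 ≈ 2.7691e-6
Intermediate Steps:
1/(P(-227) + (228866 + 132493)) = 1/(-227 + (228866 + 132493)) = 1/(-227 + 361359) = 1/361132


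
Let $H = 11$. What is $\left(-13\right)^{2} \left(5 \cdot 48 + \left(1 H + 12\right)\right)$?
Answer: $44447$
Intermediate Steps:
$\left(-13\right)^{2} \left(5 \cdot 48 + \left(1 H + 12\right)\right) = \left(-13\right)^{2} \left(5 \cdot 48 + \left(1 \cdot 11 + 12\right)\right) = 169 \left(240 + \left(11 + 12\right)\right) = 169 \left(240 + 23\right) = 169 \cdot 263 = 44447$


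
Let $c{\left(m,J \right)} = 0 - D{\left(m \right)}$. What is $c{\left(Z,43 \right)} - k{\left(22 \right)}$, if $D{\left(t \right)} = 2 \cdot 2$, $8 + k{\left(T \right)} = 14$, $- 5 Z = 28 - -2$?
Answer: $-10$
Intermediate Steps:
$Z = -6$ ($Z = - \frac{28 - -2}{5} = - \frac{28 + 2}{5} = \left(- \frac{1}{5}\right) 30 = -6$)
$k{\left(T \right)} = 6$ ($k{\left(T \right)} = -8 + 14 = 6$)
$D{\left(t \right)} = 4$
$c{\left(m,J \right)} = -4$ ($c{\left(m,J \right)} = 0 - 4 = -4$)
$c{\left(Z,43 \right)} - k{\left(22 \right)} = -4 - 6 = -10$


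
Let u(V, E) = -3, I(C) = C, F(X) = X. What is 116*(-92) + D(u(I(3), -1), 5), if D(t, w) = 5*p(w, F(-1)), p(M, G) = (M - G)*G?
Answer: -10702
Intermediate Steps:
p(M, G) = G*(M - G)
D(t, w) = -5 - 5*w (D(t, w) = 5*(-(w - 1*(-1))) = 5*(-(w + 1)) = 5*(-(1 + w)) = 5*(-1 - w) = -5 - 5*w)
116*(-92) + D(u(I(3), -1), 5) = 116*(-92) + (-5 - 5*5) = -10672 + (-5 - 25) = -10672 - 30 = -10702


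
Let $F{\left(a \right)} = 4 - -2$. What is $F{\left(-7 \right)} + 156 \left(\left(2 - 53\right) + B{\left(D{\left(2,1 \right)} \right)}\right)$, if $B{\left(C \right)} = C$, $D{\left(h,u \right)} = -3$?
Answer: $-8418$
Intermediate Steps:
$F{\left(a \right)} = 6$ ($F{\left(a \right)} = 4 + 2 = 6$)
$F{\left(-7 \right)} + 156 \left(\left(2 - 53\right) + B{\left(D{\left(2,1 \right)} \right)}\right) = 6 + 156 \left(\left(2 - 53\right) - 3\right) = 6 + 156 \left(-51 - 3\right) = 6 + 156 \left(-54\right) = 6 - 8424 = -8418$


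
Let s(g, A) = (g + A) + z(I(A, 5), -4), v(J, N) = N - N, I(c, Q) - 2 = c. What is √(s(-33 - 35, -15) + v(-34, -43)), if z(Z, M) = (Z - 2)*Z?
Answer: 4*√7 ≈ 10.583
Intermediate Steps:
I(c, Q) = 2 + c
z(Z, M) = Z*(-2 + Z) (z(Z, M) = (-2 + Z)*Z = Z*(-2 + Z))
v(J, N) = 0
s(g, A) = A + g + A*(2 + A) (s(g, A) = (g + A) + (2 + A)*(-2 + (2 + A)) = (A + g) + (2 + A)*A = (A + g) + A*(2 + A) = A + g + A*(2 + A))
√(s(-33 - 35, -15) + v(-34, -43)) = √((-15 + (-33 - 35) - 15*(2 - 15)) + 0) = √((-15 - 68 - 15*(-13)) + 0) = √((-15 - 68 + 195) + 0) = √(112 + 0) = √112 = 4*√7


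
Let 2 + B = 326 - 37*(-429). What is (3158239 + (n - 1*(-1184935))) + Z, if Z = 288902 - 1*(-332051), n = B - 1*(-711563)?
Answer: 5691887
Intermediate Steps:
B = 16197 (B = -2 + (326 - 37*(-429)) = -2 + (326 + 15873) = -2 + 16199 = 16197)
n = 727760 (n = 16197 - 1*(-711563) = 16197 + 711563 = 727760)
Z = 620953 (Z = 288902 + 332051 = 620953)
(3158239 + (n - 1*(-1184935))) + Z = (3158239 + (727760 - 1*(-1184935))) + 620953 = (3158239 + (727760 + 1184935)) + 620953 = (3158239 + 1912695) + 620953 = 5070934 + 620953 = 5691887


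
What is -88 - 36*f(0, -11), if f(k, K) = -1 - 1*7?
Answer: 200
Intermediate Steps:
f(k, K) = -8 (f(k, K) = -1 - 7 = -8)
-88 - 36*f(0, -11) = -88 - 36*(-8) = -88 + 288 = 200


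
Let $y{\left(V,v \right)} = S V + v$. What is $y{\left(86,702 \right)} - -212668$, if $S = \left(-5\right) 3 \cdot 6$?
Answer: $205630$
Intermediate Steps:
$S = -90$ ($S = \left(-15\right) 6 = -90$)
$y{\left(V,v \right)} = v - 90 V$ ($y{\left(V,v \right)} = - 90 V + v = v - 90 V$)
$y{\left(86,702 \right)} - -212668 = \left(702 - 7740\right) - -212668 = \left(702 - 7740\right) + 212668 = -7038 + 212668 = 205630$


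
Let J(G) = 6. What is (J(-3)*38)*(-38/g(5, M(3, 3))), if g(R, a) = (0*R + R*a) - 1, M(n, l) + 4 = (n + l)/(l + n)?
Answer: 1083/2 ≈ 541.50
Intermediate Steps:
M(n, l) = -3 (M(n, l) = -4 + (n + l)/(l + n) = -4 + (l + n)/(l + n) = -4 + 1 = -3)
g(R, a) = -1 + R*a (g(R, a) = (0 + R*a) - 1 = R*a - 1 = -1 + R*a)
(J(-3)*38)*(-38/g(5, M(3, 3))) = (6*38)*(-38/(-1 + 5*(-3))) = 228*(-38/(-1 - 15)) = 228*(-38/(-16)) = 228*(-38*(-1/16)) = 228*(19/8) = 1083/2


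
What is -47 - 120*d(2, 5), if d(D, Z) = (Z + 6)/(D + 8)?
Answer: -179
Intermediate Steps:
d(D, Z) = (6 + Z)/(8 + D)
-47 - 120*d(2, 5) = -47 - 120*(6 + 5)/(8 + 2) = -47 - 120*11/10 = -47 - 132 = -179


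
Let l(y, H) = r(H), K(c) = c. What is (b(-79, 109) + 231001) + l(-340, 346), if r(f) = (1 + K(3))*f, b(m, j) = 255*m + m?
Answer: 212161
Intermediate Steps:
b(m, j) = 256*m
r(f) = 4*f (r(f) = (1 + 3)*f = 4*f)
l(y, H) = 4*H
(b(-79, 109) + 231001) + l(-340, 346) = (256*(-79) + 231001) + 4*346 = (-20224 + 231001) + 1384 = 210777 + 1384 = 212161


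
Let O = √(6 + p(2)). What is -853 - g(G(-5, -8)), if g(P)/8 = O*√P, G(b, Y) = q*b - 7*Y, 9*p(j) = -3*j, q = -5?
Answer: -853 - 96*√3 ≈ -1019.3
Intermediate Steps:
p(j) = -j/3 (p(j) = (-3*j)/9 = -j/3)
O = 4*√3/3 (O = √(6 - ⅓*2) = √(6 - ⅔) = √(16/3) = 4*√3/3 ≈ 2.3094)
G(b, Y) = -7*Y - 5*b (G(b, Y) = -5*b - 7*Y = -7*Y - 5*b)
g(P) = 32*√3*√P/3 (g(P) = 8*((4*√3/3)*√P) = 8*(4*√3*√P/3) = 32*√3*√P/3)
-853 - g(G(-5, -8)) = -853 - 32*√3*√(-7*(-8) - 5*(-5))/3 = -853 - 32*√3*√(56 + 25)/3 = -853 - 32*√3*√81/3 = -853 - 32*√3*9/3 = -853 - 96*√3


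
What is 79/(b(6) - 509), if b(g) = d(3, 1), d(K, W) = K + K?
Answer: -79/503 ≈ -0.15706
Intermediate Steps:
d(K, W) = 2*K
b(g) = 6 (b(g) = 2*3 = 6)
79/(b(6) - 509) = 79/(6 - 509) = 79/(-503) = -1/503*79 = -79/503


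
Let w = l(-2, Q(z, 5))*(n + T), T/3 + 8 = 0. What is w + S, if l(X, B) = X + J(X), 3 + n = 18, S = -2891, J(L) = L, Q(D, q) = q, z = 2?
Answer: -2855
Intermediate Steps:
n = 15 (n = -3 + 18 = 15)
l(X, B) = 2*X (l(X, B) = X + X = 2*X)
T = -24 (T = -24 + 3*0 = -24 + 0 = -24)
w = 36 (w = (2*(-2))*(15 - 24) = -4*(-9) = 36)
w + S = 36 - 2891 = -2855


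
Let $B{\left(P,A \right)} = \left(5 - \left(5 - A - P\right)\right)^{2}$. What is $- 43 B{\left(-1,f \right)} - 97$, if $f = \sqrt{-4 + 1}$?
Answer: $-11 + 86 i \sqrt{3} \approx -11.0 + 148.96 i$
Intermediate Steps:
$f = i \sqrt{3}$ ($f = \sqrt{-3} = i \sqrt{3} \approx 1.732 i$)
$B{\left(P,A \right)} = \left(A + P\right)^{2}$ ($B{\left(P,A \right)} = \left(5 - \left(5 - A - P\right)\right)^{2} = \left(5 + \left(-5 + A + P\right)\right)^{2} = \left(A + P\right)^{2}$)
$- 43 B{\left(-1,f \right)} - 97 = - 43 \left(i \sqrt{3} - 1\right)^{2} - 97 = - 43 \left(-1 + i \sqrt{3}\right)^{2} - 97 = -97 - 43 \left(-1 + i \sqrt{3}\right)^{2}$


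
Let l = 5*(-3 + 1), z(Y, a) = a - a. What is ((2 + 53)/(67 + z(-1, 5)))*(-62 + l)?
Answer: -3960/67 ≈ -59.104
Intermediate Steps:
z(Y, a) = 0
l = -10 (l = 5*(-2) = -10)
((2 + 53)/(67 + z(-1, 5)))*(-62 + l) = ((2 + 53)/(67 + 0))*(-62 - 10) = (55/67)*(-72) = -3960/67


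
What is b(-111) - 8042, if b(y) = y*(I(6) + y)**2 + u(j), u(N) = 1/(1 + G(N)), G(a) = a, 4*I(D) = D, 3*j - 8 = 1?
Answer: -2677919/2 ≈ -1.3390e+6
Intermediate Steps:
j = 3 (j = 8/3 + (1/3)*1 = 8/3 + 1/3 = 3)
I(D) = D/4
u(N) = 1/(1 + N)
b(y) = 1/4 + y*(3/2 + y)**2 (b(y) = y*((1/4)*6 + y)**2 + 1/(1 + 3) = y*(3/2 + y)**2 + 1/4 = 1/4 + y*(3/2 + y)**2)
b(-111) - 8042 = (1/4 + (1/4)*(-111)*(3 + 2*(-111))**2) - 8042 = (1/4 + (1/4)*(-111)*(3 - 222)**2) - 8042 = (1/4 + (1/4)*(-111)*(-219)**2) - 8042 = (1/4 + (1/4)*(-111)*47961) - 8042 = (1/4 - 5323671/4) - 8042 = -2661835/2 - 8042 = -2677919/2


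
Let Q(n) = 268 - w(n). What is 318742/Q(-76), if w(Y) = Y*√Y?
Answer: 10677857/63850 - 3028049*I*√19/31925 ≈ 167.23 - 413.44*I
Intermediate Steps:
w(Y) = Y^(3/2)
Q(n) = 268 - n^(3/2)
318742/Q(-76) = 318742/(268 - (-76)^(3/2)) = 318742/(268 - (-152)*I*√19) = 318742/(268 + 152*I*√19)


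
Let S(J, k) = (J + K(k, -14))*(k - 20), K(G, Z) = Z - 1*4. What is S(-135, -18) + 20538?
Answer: 26352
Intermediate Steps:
K(G, Z) = -4 + Z (K(G, Z) = Z - 4 = -4 + Z)
S(J, k) = (-20 + k)*(-18 + J) (S(J, k) = (J + (-4 - 14))*(k - 20) = (J - 18)*(-20 + k) = (-18 + J)*(-20 + k) = (-20 + k)*(-18 + J))
S(-135, -18) + 20538 = (360 - 20*(-135) - 18*(-18) - 135*(-18)) + 20538 = (360 + 2700 + 324 + 2430) + 20538 = 5814 + 20538 = 26352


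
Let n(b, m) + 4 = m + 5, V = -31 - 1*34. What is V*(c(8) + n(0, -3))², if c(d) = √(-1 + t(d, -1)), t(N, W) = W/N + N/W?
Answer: 2665/8 + 65*I*√146 ≈ 333.13 + 785.4*I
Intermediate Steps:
V = -65 (V = -31 - 34 = -65)
t(N, W) = N/W + W/N
n(b, m) = 1 + m (n(b, m) = -4 + (m + 5) = -4 + (5 + m) = 1 + m)
c(d) = √(-1 - d - 1/d) (c(d) = √(-1 + (d/(-1) - 1/d)) = √(-1 + (d*(-1) - 1/d)) = √(-1 + (-d - 1/d)) = √(-1 - d - 1/d))
V*(c(8) + n(0, -3))² = -65*(√(-1 - 1*8 - 1/8) + (1 - 3))² = -65*(√(-1 - 8 - 1*⅛) - 2)² = -65*(√(-1 - 8 - ⅛) - 2)² = -65*(√(-73/8) - 2)² = -65*(I*√146/4 - 2)² = -65*(-2 + I*√146/4)²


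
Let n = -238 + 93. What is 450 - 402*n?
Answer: 58740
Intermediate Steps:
n = -145
450 - 402*n = 450 - 402*(-145) = 450 + 58290 = 58740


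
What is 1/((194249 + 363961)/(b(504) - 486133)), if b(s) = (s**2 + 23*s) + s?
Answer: -220021/558210 ≈ -0.39415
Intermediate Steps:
b(s) = s**2 + 24*s
1/((194249 + 363961)/(b(504) - 486133)) = 1/((194249 + 363961)/(504*(24 + 504) - 486133)) = 1/(558210/(504*528 - 486133)) = 1/(558210/(266112 - 486133)) = 1/(558210/(-220021)) = 1/(558210*(-1/220021)) = 1/(-558210/220021) = -220021/558210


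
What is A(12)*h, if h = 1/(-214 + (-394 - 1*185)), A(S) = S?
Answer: -12/793 ≈ -0.015132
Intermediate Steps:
h = -1/793 (h = 1/(-214 + (-394 - 185)) = 1/(-214 - 579) = 1/(-793) = -1/793 ≈ -0.0012610)
A(12)*h = 12*(-1/793) = -12/793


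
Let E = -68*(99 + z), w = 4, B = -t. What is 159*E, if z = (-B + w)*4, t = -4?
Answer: -1070388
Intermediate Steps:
B = 4 (B = -1*(-4) = 4)
z = 0 (z = (-1*4 + 4)*4 = (-4 + 4)*4 = 0*4 = 0)
E = -6732 (E = -68*(99 + 0) = -68*99 = -6732)
159*E = 159*(-6732) = -1070388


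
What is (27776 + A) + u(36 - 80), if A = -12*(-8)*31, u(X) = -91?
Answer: 30661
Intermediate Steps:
A = 2976 (A = 96*31 = 2976)
(27776 + A) + u(36 - 80) = (27776 + 2976) - 91 = 30752 - 91 = 30661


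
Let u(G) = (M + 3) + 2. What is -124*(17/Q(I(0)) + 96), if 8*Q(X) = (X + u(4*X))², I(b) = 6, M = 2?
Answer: -2028640/169 ≈ -12004.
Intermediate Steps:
u(G) = 7 (u(G) = (2 + 3) + 2 = 5 + 2 = 7)
Q(X) = (7 + X)²/8 (Q(X) = (X + 7)²/8 = (7 + X)²/8)
-124*(17/Q(I(0)) + 96) = -124*(17/(((7 + 6)²/8)) + 96) = -124*(17/(((⅛)*13²)) + 96) = -124*(17/(((⅛)*169)) + 96) = -124*(17/(169/8) + 96) = -124*(17*(8/169) + 96) = -124*(136/169 + 96) = -124*16360/169 = -2028640/169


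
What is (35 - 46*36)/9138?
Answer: -1621/9138 ≈ -0.17739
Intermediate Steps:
(35 - 46*36)/9138 = (35 - 1656)*(1/9138) = -1621*1/9138 = -1621/9138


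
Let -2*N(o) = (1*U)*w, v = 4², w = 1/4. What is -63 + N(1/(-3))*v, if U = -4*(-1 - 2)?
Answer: -87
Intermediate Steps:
U = 12 (U = -4*(-3) = 12)
w = ¼ (w = 1*(¼) = ¼ ≈ 0.25000)
v = 16
N(o) = -3/2 (N(o) = -1*12/(2*4) = -6/4 = -½*3 = -3/2)
-63 + N(1/(-3))*v = -63 - 3/2*16 = -63 - 24 = -87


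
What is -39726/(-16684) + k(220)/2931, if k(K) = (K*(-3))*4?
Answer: 12065191/8150134 ≈ 1.4804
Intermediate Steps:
k(K) = -12*K (k(K) = -3*K*4 = -12*K)
-39726/(-16684) + k(220)/2931 = -39726/(-16684) - 12*220/2931 = -39726*(-1/16684) - 2640*1/2931 = 19863/8342 - 880/977 = 12065191/8150134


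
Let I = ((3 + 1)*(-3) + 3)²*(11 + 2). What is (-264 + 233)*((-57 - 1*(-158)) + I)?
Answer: -35774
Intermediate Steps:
I = 1053 (I = (4*(-3) + 3)²*13 = (-12 + 3)²*13 = (-9)²*13 = 81*13 = 1053)
(-264 + 233)*((-57 - 1*(-158)) + I) = (-264 + 233)*((-57 - 1*(-158)) + 1053) = -31*((-57 + 158) + 1053) = -31*(101 + 1053) = -31*1154 = -35774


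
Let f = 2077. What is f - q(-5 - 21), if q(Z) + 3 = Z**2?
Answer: 1404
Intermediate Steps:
q(Z) = -3 + Z**2
f - q(-5 - 21) = 2077 - (-3 + (-5 - 21)**2) = 2077 - (-3 + (-26)**2) = 2077 - (-3 + 676) = 2077 - 1*673 = 2077 - 673 = 1404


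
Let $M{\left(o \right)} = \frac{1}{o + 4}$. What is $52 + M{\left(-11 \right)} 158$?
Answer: $\frac{206}{7} \approx 29.429$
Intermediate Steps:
$M{\left(o \right)} = \frac{1}{4 + o}$
$52 + M{\left(-11 \right)} 158 = 52 + \frac{1}{4 - 11} \cdot 158 = 52 + \frac{1}{-7} \cdot 158 = 52 - \frac{158}{7} = \frac{206}{7}$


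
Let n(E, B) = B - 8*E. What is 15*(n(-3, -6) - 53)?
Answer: -525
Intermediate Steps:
15*(n(-3, -6) - 53) = 15*((-6 - 8*(-3)) - 53) = 15*((-6 + 24) - 53) = 15*(18 - 53) = 15*(-35) = -525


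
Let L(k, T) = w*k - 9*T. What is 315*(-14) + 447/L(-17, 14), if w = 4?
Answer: -855987/194 ≈ -4412.3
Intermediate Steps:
L(k, T) = -9*T + 4*k (L(k, T) = 4*k - 9*T = -9*T + 4*k)
315*(-14) + 447/L(-17, 14) = 315*(-14) + 447/(-9*14 + 4*(-17)) = -4410 + 447/(-126 - 68) = -4410 + 447/(-194) = -4410 + 447*(-1/194) = -4410 - 447/194 = -855987/194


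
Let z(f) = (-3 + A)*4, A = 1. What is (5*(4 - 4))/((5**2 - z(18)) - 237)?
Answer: 0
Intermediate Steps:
z(f) = -8 (z(f) = (-3 + 1)*4 = -2*4 = -8)
(5*(4 - 4))/((5**2 - z(18)) - 237) = (5*(4 - 4))/((5**2 - 1*(-8)) - 237) = (5*0)/((25 + 8) - 237) = 0/(33 - 237) = 0/(-204) = 0*(-1/204) = 0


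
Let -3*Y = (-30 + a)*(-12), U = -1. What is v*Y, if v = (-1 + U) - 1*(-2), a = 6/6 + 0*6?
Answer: 0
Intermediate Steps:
a = 1 (a = 6*(1/6) + 0 = 1 + 0 = 1)
Y = -116 (Y = -(-30 + 1)*(-12)/3 = -(-29)*(-12)/3 = -1/3*348 = -116)
v = 0 (v = (-1 - 1) - 1*(-2) = -2 + 2 = 0)
v*Y = 0*(-116) = 0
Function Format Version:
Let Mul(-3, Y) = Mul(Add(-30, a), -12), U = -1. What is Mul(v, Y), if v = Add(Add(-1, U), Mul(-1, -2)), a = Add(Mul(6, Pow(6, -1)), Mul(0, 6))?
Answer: 0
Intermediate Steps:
a = 1 (a = Add(Mul(6, Rational(1, 6)), 0) = Add(1, 0) = 1)
Y = -116 (Y = Mul(Rational(-1, 3), Mul(Add(-30, 1), -12)) = Mul(Rational(-1, 3), Mul(-29, -12)) = Mul(Rational(-1, 3), 348) = -116)
v = 0 (v = Add(Add(-1, -1), Mul(-1, -2)) = Add(-2, 2) = 0)
Mul(v, Y) = Mul(0, -116) = 0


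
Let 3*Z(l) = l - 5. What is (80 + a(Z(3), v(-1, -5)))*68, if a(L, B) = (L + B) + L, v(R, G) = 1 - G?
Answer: 17272/3 ≈ 5757.3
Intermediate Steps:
Z(l) = -5/3 + l/3 (Z(l) = (l - 5)/3 = (-5 + l)/3 = -5/3 + l/3)
a(L, B) = B + 2*L (a(L, B) = (B + L) + L = B + 2*L)
(80 + a(Z(3), v(-1, -5)))*68 = (80 + ((1 - 1*(-5)) + 2*(-5/3 + (1/3)*3)))*68 = (80 + ((1 + 5) + 2*(-5/3 + 1)))*68 = (80 + (6 + 2*(-2/3)))*68 = (80 + (6 - 4/3))*68 = (80 + 14/3)*68 = (254/3)*68 = 17272/3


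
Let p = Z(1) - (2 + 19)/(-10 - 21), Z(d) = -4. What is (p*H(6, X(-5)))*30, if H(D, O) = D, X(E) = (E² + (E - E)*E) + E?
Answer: -18540/31 ≈ -598.06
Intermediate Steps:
X(E) = E + E² (X(E) = (E² + 0*E) + E = (E² + 0) + E = E² + E = E + E²)
p = -103/31 (p = -4 - (2 + 19)/(-10 - 21) = -4 - 21/(-31) = -4 - 21*(-1)/31 = -4 - 1*(-21/31) = -4 + 21/31 = -103/31 ≈ -3.3226)
(p*H(6, X(-5)))*30 = -103/31*6*30 = -618/31*30 = -18540/31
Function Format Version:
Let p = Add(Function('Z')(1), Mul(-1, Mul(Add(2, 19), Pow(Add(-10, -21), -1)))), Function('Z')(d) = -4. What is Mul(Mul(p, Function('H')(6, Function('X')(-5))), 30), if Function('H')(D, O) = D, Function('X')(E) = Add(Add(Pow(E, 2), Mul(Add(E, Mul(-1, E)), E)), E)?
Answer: Rational(-18540, 31) ≈ -598.06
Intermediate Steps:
Function('X')(E) = Add(E, Pow(E, 2)) (Function('X')(E) = Add(Add(Pow(E, 2), Mul(0, E)), E) = Add(Add(Pow(E, 2), 0), E) = Add(Pow(E, 2), E) = Add(E, Pow(E, 2)))
p = Rational(-103, 31) (p = Add(-4, Mul(-1, Mul(Add(2, 19), Pow(Add(-10, -21), -1)))) = Add(-4, Mul(-1, Mul(21, Pow(-31, -1)))) = Add(-4, Mul(-1, Mul(21, Rational(-1, 31)))) = Add(-4, Mul(-1, Rational(-21, 31))) = Add(-4, Rational(21, 31)) = Rational(-103, 31) ≈ -3.3226)
Mul(Mul(p, Function('H')(6, Function('X')(-5))), 30) = Mul(Mul(Rational(-103, 31), 6), 30) = Mul(Rational(-618, 31), 30) = Rational(-18540, 31)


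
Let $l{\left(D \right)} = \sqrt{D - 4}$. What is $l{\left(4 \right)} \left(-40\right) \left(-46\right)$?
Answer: $0$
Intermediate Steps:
$l{\left(D \right)} = \sqrt{-4 + D}$
$l{\left(4 \right)} \left(-40\right) \left(-46\right) = \sqrt{-4 + 4} \left(-40\right) \left(-46\right) = \sqrt{0} \left(-40\right) \left(-46\right) = 0 \left(-40\right) \left(-46\right) = 0 \left(-46\right) = 0$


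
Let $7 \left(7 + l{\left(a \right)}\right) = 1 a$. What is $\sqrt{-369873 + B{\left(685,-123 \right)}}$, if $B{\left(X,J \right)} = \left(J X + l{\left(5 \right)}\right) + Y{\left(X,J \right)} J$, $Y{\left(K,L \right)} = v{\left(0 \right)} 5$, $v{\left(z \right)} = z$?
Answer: $\frac{2 i \sqrt{5563145}}{7} \approx 673.89 i$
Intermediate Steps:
$l{\left(a \right)} = -7 + \frac{a}{7}$ ($l{\left(a \right)} = -7 + \frac{1 a}{7} = -7 + \frac{a}{7}$)
$Y{\left(K,L \right)} = 0$ ($Y{\left(K,L \right)} = 0 \cdot 5 = 0$)
$B{\left(X,J \right)} = - \frac{44}{7} + J X$ ($B{\left(X,J \right)} = \left(J X + \left(-7 + \frac{1}{7} \cdot 5\right)\right) + 0 J = \left(J X + \left(-7 + \frac{5}{7}\right)\right) + 0 = \left(J X - \frac{44}{7}\right) + 0 = \left(- \frac{44}{7} + J X\right) + 0 = - \frac{44}{7} + J X$)
$\sqrt{-369873 + B{\left(685,-123 \right)}} = \sqrt{-369873 - \frac{589829}{7}} = \sqrt{- \frac{3178940}{7}} = \frac{2 i \sqrt{5563145}}{7}$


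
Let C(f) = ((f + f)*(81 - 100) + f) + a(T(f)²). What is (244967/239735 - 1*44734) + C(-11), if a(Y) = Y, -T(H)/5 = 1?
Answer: -10620495003/239735 ≈ -44301.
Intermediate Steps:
T(H) = -5 (T(H) = -5*1 = -5)
C(f) = 25 - 37*f (C(f) = ((f + f)*(81 - 100) + f) + (-5)² = ((2*f)*(-19) + f) + 25 = (-38*f + f) + 25 = -37*f + 25 = 25 - 37*f)
(244967/239735 - 1*44734) + C(-11) = (244967/239735 - 1*44734) + (25 - 37*(-11)) = (244967*(1/239735) - 44734) + (25 + 407) = (244967/239735 - 44734) + 432 = -10724060523/239735 + 432 = -10620495003/239735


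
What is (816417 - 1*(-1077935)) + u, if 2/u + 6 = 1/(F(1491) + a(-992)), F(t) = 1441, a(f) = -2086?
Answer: 7333035302/3871 ≈ 1.8944e+6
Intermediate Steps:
u = -1290/3871 (u = 2/(-6 + 1/(1441 - 2086)) = 2/(-6 + 1/(-645)) = 2/(-6 - 1/645) = 2/(-3871/645) = 2*(-645/3871) = -1290/3871 ≈ -0.33325)
(816417 - 1*(-1077935)) + u = (816417 - 1*(-1077935)) - 1290/3871 = (816417 + 1077935) - 1290/3871 = 1894352 - 1290/3871 = 7333035302/3871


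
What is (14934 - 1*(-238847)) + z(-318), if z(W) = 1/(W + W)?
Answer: 161404715/636 ≈ 2.5378e+5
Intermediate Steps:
z(W) = 1/(2*W)
(14934 - 1*(-238847)) + z(-318) = (14934 - 1*(-238847)) + (½)/(-318) = (14934 + 238847) + (½)*(-1/318) = 253781 - 1/636 = 161404715/636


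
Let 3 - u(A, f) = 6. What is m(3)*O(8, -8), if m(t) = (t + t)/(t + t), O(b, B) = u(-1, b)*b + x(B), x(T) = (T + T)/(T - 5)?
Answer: -296/13 ≈ -22.769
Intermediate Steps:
u(A, f) = -3 (u(A, f) = 3 - 1*6 = 3 - 6 = -3)
x(T) = 2*T/(-5 + T) (x(T) = (2*T)/(-5 + T) = 2*T/(-5 + T))
O(b, B) = -3*b + 2*B/(-5 + B)
m(t) = 1 (m(t) = (2*t)/((2*t)) = (2*t)*(1/(2*t)) = 1)
m(3)*O(8, -8) = 1*((2*(-8) - 3*8*(-5 - 8))/(-5 - 8)) = 1*((-16 - 3*8*(-13))/(-13)) = 1*(-(-16 + 312)/13) = 1*(-1/13*296) = 1*(-296/13) = -296/13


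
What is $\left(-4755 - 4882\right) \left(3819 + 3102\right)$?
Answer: $-66697677$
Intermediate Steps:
$\left(-4755 - 4882\right) \left(3819 + 3102\right) = \left(-9637\right) 6921 = -66697677$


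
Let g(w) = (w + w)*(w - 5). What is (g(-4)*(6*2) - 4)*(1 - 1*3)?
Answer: -1720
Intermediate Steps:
g(w) = 2*w*(-5 + w) (g(w) = (2*w)*(-5 + w) = 2*w*(-5 + w))
(g(-4)*(6*2) - 4)*(1 - 1*3) = ((2*(-4)*(-5 - 4))*(6*2) - 4)*(1 - 1*3) = ((2*(-4)*(-9))*12 - 4)*(1 - 3) = (72*12 - 4)*(-2) = (864 - 4)*(-2) = 860*(-2) = -1720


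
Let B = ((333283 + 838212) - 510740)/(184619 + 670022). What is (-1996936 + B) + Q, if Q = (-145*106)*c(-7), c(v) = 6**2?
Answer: -2179552677341/854641 ≈ -2.5503e+6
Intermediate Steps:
c(v) = 36
B = 660755/854641 (B = (1171495 - 510740)/854641 = 660755*(1/854641) = 660755/854641 ≈ 0.77314)
Q = -553320 (Q = -145*106*36 = -15370*36 = -553320)
(-1996936 + B) + Q = (-1996936 + 660755/854641) - 553320 = -1706662719221/854641 - 553320 = -2179552677341/854641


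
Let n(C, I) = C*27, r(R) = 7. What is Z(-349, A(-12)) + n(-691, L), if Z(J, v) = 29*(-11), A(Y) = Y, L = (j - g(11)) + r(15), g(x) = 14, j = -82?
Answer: -18976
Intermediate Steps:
L = -89 (L = (-82 - 1*14) + 7 = (-82 - 14) + 7 = -96 + 7 = -89)
n(C, I) = 27*C
Z(J, v) = -319
Z(-349, A(-12)) + n(-691, L) = -319 + 27*(-691) = -319 - 18657 = -18976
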